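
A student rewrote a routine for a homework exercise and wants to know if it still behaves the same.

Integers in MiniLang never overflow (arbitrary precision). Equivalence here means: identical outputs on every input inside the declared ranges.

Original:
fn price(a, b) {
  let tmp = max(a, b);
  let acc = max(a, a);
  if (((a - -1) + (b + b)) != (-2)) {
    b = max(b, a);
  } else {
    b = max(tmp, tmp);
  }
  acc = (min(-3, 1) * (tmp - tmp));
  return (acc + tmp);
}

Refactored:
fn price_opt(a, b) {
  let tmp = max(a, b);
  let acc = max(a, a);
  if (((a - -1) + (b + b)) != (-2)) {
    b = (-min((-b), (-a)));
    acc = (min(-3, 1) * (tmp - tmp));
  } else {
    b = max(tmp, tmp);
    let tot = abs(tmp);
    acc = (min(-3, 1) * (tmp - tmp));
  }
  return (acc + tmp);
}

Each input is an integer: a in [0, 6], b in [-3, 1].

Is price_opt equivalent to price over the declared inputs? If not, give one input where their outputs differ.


Changes here: arithmetic usage differs; also constant usage differs; also statement counts differ; also min/max/abs usage differs; also local variable names differ; the full 35-point sweep finds no disagreement.
verdict: equivalent


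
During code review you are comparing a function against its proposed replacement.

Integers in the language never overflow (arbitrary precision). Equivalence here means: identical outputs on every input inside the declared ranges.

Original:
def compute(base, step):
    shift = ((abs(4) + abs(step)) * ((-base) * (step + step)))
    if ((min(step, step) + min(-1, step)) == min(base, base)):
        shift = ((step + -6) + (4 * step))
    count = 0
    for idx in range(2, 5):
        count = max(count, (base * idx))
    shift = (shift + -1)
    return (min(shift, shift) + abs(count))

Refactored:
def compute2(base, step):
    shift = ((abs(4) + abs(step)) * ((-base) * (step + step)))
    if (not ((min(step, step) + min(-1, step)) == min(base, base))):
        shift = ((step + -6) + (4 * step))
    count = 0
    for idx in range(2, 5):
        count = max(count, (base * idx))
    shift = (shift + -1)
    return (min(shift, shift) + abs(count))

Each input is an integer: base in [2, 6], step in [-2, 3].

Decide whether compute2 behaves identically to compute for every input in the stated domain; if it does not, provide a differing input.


Try base=2, step=-2.
compute: shift becomes 48; next ((min(step, step) + min(-1, step)) == min(base, base)) evaluates to false; next count becomes 0; next at idx=2:; next count becomes 4; next at idx=3:; next count becomes 6; next at idx=4:; next count becomes 8; next shift becomes 47; next final value 55
compute2: shift becomes 48; next (not ((min(step, step) + min(-1, step)) == min(base, base))) evaluates to true; next shift becomes -16; next count becomes 0; next at idx=2:; next count becomes 4; next at idx=3:; next count becomes 6; next at idx=4:; next count becomes 8; next shift becomes -17; next final value -9
55 vs -9 — the two versions disagree here.
verdict: not equivalent; witness: base=2, step=-2


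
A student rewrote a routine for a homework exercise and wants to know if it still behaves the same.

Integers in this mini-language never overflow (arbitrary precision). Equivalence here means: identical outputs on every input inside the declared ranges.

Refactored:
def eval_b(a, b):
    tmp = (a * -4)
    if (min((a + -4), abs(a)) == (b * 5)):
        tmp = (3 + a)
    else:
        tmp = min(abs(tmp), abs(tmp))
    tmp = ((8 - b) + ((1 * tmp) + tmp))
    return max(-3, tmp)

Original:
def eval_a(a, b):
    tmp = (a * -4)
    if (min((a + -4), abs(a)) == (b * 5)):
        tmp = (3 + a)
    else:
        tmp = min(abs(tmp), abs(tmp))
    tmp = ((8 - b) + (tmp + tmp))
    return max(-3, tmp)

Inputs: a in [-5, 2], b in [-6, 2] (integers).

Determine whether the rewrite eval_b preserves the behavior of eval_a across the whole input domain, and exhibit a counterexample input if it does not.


Reading the diff, among the changes: arithmetic usage differs, and constant usage differs.
One worked example (a=-5, b=-3) — eval_a: tmp becomes 20; next (min((a + -4), abs(a)) == (b * 5)) evaluates to false; next tmp becomes 20; next tmp becomes 51; next final value 51; eval_b: tmp becomes 20; next (min((a + -4), abs(a)) == (b * 5)) evaluates to false; next tmp becomes 20; next tmp becomes 51; next final value 51; agreement on 51.
Across all 72 domain points the two functions coincide.
verdict: equivalent


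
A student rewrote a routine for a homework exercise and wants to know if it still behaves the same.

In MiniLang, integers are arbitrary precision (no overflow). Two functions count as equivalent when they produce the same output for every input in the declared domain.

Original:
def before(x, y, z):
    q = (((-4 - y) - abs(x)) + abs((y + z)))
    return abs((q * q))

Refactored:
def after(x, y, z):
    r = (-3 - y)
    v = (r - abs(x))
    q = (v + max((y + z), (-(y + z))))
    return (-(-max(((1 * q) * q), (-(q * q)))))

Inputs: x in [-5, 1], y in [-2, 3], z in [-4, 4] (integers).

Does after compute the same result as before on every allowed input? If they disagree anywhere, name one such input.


Run the pair on x=-5, y=-2, z=-4.
before: q = -1; return 1
after: r = -1; v = -6; q = 0; return 0
1 vs 0 — the two versions disagree here.
verdict: not equivalent; witness: x=-5, y=-2, z=-4


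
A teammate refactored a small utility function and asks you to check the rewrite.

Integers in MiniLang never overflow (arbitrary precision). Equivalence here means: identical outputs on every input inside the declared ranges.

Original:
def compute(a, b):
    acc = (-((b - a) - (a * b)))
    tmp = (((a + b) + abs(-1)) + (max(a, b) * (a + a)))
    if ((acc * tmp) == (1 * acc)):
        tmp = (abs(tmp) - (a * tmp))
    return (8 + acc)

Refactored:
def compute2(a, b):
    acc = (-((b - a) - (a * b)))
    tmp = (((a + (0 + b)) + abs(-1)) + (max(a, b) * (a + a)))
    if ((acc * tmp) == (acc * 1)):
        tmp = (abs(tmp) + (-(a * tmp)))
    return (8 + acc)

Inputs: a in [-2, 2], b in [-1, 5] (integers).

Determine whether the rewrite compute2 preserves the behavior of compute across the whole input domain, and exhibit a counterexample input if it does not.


Behavior is preserved: although arithmetic usage differs, constant usage differs, the outputs never diverge.
Tracing a=0, b=-1: compute: acc = 1; tmp = 0; ((acc * tmp) == (1 * acc)) -> false; return 9 | compute2: acc = 1; tmp = 0; ((acc * tmp) == (acc * 1)) -> false; return 9 — matching result 9.
An exhaustive pass over the 35 declared inputs shows identical outputs.
verdict: equivalent


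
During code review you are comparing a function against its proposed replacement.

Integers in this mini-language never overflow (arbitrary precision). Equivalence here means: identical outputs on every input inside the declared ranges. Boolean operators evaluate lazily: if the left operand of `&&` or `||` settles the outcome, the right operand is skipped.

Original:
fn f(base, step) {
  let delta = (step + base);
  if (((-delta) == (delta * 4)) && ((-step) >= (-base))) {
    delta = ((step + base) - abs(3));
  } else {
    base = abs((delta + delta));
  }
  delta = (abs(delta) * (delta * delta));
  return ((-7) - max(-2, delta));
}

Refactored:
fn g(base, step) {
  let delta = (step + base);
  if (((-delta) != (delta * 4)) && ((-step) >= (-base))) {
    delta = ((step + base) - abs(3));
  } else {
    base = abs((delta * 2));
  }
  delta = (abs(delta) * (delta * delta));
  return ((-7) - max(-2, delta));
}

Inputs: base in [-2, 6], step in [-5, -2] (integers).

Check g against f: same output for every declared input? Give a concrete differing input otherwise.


The rewrite breaks on base=-2, step=-5, where the results are -350 and -1007.
f: delta=-7, then (((-delta) == (delta * 4)) && ((-step) >= (-base))) is false, then base=14, then delta=343, then returns -350
g: delta=-7, then (((-delta) != (delta * 4)) && ((-step) >= (-base))) is true, then delta=-10, then delta=1000, then returns -1007
verdict: not equivalent; witness: base=-2, step=-5


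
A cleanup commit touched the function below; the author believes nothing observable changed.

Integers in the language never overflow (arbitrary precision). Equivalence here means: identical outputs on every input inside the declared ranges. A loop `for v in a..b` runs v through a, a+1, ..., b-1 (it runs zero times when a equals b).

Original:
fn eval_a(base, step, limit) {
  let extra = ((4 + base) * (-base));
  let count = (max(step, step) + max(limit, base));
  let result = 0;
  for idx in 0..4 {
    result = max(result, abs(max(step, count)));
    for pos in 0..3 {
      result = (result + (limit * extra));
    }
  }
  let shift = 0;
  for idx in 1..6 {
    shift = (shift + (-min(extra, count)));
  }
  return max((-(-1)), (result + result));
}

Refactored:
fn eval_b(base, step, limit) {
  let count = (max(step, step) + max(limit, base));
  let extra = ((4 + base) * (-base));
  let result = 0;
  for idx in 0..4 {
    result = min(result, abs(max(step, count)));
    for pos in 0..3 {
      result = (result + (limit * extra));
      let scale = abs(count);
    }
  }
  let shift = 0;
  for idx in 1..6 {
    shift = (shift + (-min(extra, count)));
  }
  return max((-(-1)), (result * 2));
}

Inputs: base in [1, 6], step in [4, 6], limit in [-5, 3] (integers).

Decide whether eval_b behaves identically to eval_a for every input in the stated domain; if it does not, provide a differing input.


Input base=1, step=4, limit=-5: 610 from eval_a versus 160 from eval_b.
verdict: not equivalent; witness: base=1, step=4, limit=-5


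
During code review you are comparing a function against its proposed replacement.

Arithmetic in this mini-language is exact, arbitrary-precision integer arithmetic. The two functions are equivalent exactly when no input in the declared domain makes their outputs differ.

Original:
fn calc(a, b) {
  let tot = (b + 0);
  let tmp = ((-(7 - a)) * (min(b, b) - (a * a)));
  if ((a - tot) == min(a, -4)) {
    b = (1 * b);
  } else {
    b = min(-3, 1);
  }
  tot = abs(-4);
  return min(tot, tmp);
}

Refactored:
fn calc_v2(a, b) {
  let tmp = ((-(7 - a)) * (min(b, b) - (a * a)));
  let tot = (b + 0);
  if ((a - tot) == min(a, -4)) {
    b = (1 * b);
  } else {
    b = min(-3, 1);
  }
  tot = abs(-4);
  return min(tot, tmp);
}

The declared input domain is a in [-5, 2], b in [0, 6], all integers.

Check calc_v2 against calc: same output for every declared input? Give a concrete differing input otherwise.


The two versions differ — the changes include same computation, different form.
Tracing a=-3, b=6: calc: tot becomes 6; next tmp becomes 30; next ((a - tot) == min(a, -4)) evaluates to false; next b becomes -3; next tot becomes 4; next final value 4 | calc_v2: tmp becomes 30; next tot becomes 6; next ((a - tot) == min(a, -4)) evaluates to false; next b becomes -3; next tot becomes 4; next final value 4 — matching result 4.
Every one of the 56 inputs gives matching results.
verdict: equivalent


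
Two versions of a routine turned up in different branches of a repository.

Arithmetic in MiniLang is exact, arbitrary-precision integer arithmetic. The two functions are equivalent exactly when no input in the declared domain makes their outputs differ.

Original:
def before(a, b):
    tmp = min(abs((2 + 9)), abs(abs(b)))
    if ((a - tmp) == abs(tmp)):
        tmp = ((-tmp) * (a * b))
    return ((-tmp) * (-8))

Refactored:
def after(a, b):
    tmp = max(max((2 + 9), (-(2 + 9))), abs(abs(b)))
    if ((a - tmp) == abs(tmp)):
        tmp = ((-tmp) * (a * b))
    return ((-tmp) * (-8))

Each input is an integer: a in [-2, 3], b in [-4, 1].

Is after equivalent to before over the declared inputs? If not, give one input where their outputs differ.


Run the pair on a=-2, b=-4.
before: tmp = 4; ((a - tmp) == abs(tmp)) -> false; return 32
after: tmp = 11; ((a - tmp) == abs(tmp)) -> false; return 88
32 against 88: the behavior changed.
verdict: not equivalent; witness: a=-2, b=-4


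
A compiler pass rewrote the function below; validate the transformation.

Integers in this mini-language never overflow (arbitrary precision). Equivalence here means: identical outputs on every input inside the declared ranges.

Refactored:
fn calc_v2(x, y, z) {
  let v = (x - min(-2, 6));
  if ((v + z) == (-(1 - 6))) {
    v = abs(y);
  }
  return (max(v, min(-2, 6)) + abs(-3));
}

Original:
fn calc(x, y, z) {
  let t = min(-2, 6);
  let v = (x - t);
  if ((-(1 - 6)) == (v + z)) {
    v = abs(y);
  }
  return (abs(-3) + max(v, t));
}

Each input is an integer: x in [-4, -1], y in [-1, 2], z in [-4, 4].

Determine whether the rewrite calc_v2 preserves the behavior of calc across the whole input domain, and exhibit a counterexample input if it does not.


Reading the diff, among the changes: constant usage differs, min/max/abs usage differs, statement counts differ, local variable names differ.
Spot check at x=-4, y=0, z=1 — calc: t=-2, then v=-2, then ((-(1 - 6)) == (v + z)) is false, then returns 1. calc_v2: v=-2, then ((v + z) == (-(1 - 6))) is false, then returns 1. Both give 1.
An exhaustive pass over the 144 declared inputs shows identical outputs.
verdict: equivalent


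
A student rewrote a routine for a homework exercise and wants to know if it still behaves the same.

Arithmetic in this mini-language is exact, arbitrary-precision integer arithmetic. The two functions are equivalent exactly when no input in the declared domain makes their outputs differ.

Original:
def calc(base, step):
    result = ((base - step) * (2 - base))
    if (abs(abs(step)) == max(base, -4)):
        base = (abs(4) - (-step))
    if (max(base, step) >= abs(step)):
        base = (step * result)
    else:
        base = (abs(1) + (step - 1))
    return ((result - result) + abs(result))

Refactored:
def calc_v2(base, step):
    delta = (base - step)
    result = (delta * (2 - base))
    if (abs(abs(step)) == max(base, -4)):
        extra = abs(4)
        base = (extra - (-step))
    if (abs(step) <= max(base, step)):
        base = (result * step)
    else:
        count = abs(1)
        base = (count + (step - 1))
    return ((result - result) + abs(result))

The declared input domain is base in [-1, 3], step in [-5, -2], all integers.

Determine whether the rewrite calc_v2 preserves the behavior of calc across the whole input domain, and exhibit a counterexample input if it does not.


Differences: local variable names differ, plus comparison usage differs, plus statement counts differ — yet all 20 inputs agree.
verdict: equivalent


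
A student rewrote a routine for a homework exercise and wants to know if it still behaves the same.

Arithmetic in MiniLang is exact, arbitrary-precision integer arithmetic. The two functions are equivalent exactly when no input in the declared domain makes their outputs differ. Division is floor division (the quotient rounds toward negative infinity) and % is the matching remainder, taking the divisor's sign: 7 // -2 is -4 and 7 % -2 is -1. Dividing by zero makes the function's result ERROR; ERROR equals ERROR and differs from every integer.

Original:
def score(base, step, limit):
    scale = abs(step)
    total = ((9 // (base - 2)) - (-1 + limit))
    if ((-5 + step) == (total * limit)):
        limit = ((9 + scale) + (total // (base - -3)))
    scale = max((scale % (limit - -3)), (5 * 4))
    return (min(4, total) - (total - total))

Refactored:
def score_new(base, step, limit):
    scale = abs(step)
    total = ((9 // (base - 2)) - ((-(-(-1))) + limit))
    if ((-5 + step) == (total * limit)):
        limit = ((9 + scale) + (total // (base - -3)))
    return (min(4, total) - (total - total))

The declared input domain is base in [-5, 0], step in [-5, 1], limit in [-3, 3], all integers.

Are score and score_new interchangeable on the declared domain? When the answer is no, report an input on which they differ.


Evaluate both at base=-5, step=-5, limit=-3.
score: scale=5, then total=2, then ((-5 + step) == (total * limit)) is false, then a zero divisor aborts: ERROR
score_new: scale=5, then total=2, then ((-5 + step) == (total * limit)) is false, then returns 2
ERROR against 2: the behavior changed.
verdict: not equivalent; witness: base=-5, step=-5, limit=-3


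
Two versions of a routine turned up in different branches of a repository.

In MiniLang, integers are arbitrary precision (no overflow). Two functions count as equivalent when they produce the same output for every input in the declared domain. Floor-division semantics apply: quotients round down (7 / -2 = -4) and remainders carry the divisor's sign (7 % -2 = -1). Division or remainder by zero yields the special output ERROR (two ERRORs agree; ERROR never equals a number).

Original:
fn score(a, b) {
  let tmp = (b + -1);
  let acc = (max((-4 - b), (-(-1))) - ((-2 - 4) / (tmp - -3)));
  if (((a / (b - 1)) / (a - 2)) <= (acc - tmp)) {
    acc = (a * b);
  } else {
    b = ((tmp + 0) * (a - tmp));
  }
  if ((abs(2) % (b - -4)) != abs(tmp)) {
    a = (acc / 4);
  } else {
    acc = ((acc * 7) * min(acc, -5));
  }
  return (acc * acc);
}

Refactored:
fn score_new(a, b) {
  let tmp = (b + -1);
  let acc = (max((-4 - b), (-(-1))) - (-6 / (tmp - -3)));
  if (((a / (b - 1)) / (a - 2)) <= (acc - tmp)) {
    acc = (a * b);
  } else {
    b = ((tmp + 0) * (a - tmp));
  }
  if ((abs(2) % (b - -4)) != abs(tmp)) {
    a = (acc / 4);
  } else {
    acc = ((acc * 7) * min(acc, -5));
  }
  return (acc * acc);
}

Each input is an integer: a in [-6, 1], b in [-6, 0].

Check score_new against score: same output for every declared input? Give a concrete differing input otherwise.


Equivalent — the differences include arithmetic usage differs; constant usage differs, yet no declared input distinguishes the two.
Spot check at a=1, b=-4 — score: tmp := -5 | acc := -2 | (((a / (b - 1)) / (a - 2)) <= (acc - tmp)): true | acc := -4 | divide-by-zero, output ERROR. score_new: tmp := -5 | acc := -2 | (((a / (b - 1)) / (a - 2)) <= (acc - tmp)): true | acc := -4 | divide-by-zero, output ERROR. Both give ERROR.
An exhaustive pass over the 56 declared inputs shows identical outputs.
verdict: equivalent


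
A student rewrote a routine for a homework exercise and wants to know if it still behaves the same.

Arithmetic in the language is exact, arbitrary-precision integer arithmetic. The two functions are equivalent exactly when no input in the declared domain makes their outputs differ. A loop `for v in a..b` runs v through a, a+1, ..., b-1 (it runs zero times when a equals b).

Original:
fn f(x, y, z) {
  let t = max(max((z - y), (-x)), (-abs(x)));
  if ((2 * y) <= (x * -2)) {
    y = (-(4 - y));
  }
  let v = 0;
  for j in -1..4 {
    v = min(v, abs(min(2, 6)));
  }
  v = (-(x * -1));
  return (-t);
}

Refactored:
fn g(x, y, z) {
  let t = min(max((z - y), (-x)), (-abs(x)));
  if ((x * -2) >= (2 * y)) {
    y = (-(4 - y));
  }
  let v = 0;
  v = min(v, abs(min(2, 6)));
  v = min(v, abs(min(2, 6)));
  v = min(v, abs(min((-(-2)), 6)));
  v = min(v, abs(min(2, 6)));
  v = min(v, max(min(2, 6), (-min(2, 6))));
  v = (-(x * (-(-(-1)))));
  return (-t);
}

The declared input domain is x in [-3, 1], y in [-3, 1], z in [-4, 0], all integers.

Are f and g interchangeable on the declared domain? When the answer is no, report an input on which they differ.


Run the pair on x=-3, y=-3, z=-4.
f: t := 3 | ((2 * y) <= (x * -2)): true | y := -7 | v := 0 | iter j=-1: | v := 0 | iter j=0: | v := 0 | iter j=1: | v := 0 | iter j=2: | v := 0 | iter j=3: | v := 0 | v := -3 | result -3
g: t := -3 | ((x * -2) >= (2 * y)): true | y := -7 | v := 0 | v := 0 | v := 0 | v := 0 | v := 0 | v := 0 | v := -3 | result 3
-3 against 3: the behavior changed.
verdict: not equivalent; witness: x=-3, y=-3, z=-4


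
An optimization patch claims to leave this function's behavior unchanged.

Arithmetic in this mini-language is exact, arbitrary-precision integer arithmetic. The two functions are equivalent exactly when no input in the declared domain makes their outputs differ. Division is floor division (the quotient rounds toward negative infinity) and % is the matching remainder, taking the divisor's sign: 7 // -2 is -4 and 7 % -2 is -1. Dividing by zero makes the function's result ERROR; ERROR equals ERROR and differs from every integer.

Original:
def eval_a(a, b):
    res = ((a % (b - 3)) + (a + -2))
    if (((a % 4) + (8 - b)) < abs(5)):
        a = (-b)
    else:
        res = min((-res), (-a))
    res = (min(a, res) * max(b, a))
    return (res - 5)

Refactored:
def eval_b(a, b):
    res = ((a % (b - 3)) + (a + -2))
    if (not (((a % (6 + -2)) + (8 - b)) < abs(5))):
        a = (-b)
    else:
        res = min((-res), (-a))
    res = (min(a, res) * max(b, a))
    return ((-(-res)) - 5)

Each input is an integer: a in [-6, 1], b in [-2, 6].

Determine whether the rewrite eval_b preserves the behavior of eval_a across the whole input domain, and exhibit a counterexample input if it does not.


Run the pair on a=-6, b=-2.
eval_a: res=-9, then (((a % 4) + (8 - b)) < abs(5)) is false, then res=6, then res=12, then returns 7
eval_b: res=-9, then (not (((a % (6 + -2)) + (8 - b)) < abs(5))) is true, then a=2, then res=-18, then returns -23
7 against -23: the behavior changed.
verdict: not equivalent; witness: a=-6, b=-2


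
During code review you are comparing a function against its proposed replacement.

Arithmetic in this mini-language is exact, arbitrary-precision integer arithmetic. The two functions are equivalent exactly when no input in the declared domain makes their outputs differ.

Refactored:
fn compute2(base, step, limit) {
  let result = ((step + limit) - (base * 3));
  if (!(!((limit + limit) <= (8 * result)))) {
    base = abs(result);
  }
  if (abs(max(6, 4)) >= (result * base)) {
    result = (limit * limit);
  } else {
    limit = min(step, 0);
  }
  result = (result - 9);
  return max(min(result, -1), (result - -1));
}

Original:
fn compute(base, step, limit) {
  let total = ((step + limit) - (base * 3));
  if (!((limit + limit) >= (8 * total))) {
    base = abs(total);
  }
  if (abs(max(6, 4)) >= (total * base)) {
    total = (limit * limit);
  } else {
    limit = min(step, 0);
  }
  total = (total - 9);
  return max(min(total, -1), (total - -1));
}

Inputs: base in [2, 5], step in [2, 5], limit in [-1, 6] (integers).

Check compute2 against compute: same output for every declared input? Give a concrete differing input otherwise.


Equivalent. There is a behavioral-looking edit here, yet the outcome never shifts on this domain.
Every one of the 128 inputs gives matching results.
One worked example (base=4, step=2, limit=4) — compute: total = -6; (!((limit + limit) >= (8 * total))) -> false; (abs(max(6, 4)) >= (total * base)) -> true; total = 16; total = 7; return 8; compute2: result = -6; (!(!((limit + limit) <= (8 * result)))) -> false; (abs(max(6, 4)) >= (result * base)) -> true; result = 16; result = 7; return 8; agreement on 8.
verdict: equivalent


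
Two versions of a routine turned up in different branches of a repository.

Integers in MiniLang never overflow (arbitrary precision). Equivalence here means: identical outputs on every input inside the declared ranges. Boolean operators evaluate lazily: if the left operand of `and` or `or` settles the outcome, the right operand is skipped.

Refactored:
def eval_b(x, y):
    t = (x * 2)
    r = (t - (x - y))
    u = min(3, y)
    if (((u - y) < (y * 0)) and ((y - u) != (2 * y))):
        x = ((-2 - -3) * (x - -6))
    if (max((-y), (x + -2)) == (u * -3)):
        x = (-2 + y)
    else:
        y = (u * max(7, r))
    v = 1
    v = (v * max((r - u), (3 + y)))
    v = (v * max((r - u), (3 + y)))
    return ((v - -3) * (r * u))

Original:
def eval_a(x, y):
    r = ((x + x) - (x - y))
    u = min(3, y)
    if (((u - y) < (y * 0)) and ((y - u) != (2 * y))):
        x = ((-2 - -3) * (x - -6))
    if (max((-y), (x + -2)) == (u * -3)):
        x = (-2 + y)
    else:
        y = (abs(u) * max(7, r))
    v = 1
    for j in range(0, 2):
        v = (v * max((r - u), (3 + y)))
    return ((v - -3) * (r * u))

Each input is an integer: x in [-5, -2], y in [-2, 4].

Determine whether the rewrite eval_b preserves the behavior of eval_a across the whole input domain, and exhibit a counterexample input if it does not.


Consider the input x=-5, y=-2.
eval_a: r=-7, then u=-2, then (((u - y) < (y * 0)) and ((y - u) != (2 * y))) is false, then (max((-y), (x + -2)) == (u * -3)) is false, then y=14, then v=1, then (j=0), then v=17, then (j=1), then v=289, then returns 4088
eval_b: t=-10, then r=-7, then u=-2, then (((u - y) < (y * 0)) and ((y - u) != (2 * y))) is false, then (max((-y), (x + -2)) == (u * -3)) is false, then y=-14, then v=1, then v=-5, then v=25, then returns 392
4088 against 392: the behavior changed.
verdict: not equivalent; witness: x=-5, y=-2


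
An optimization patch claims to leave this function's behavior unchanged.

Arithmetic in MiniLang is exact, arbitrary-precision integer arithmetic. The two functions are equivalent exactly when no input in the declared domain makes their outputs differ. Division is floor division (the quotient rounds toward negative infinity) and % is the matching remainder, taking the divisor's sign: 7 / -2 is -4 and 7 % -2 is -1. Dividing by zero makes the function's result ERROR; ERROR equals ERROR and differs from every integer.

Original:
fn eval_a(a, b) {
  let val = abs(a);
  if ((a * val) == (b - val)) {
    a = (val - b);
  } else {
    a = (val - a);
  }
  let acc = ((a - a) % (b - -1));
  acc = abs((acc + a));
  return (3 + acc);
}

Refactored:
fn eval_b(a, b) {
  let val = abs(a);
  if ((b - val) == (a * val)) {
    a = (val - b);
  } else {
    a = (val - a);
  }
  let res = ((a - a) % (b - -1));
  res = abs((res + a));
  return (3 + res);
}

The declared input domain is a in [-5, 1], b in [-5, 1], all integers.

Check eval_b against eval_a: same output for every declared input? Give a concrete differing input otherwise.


The two are interchangeable: local variable names differ, and every declared input agrees.
Tracing a=-1, b=-5: eval_a: val=1, then ((a * val) == (b - val)) is false, then a=2, then acc=0, then acc=2, then returns 5 | eval_b: val=1, then ((b - val) == (a * val)) is false, then a=2, then res=0, then res=2, then returns 5 — matching result 5.
Checked all 49 inputs in the declared domain: the outputs agree on every one.
verdict: equivalent


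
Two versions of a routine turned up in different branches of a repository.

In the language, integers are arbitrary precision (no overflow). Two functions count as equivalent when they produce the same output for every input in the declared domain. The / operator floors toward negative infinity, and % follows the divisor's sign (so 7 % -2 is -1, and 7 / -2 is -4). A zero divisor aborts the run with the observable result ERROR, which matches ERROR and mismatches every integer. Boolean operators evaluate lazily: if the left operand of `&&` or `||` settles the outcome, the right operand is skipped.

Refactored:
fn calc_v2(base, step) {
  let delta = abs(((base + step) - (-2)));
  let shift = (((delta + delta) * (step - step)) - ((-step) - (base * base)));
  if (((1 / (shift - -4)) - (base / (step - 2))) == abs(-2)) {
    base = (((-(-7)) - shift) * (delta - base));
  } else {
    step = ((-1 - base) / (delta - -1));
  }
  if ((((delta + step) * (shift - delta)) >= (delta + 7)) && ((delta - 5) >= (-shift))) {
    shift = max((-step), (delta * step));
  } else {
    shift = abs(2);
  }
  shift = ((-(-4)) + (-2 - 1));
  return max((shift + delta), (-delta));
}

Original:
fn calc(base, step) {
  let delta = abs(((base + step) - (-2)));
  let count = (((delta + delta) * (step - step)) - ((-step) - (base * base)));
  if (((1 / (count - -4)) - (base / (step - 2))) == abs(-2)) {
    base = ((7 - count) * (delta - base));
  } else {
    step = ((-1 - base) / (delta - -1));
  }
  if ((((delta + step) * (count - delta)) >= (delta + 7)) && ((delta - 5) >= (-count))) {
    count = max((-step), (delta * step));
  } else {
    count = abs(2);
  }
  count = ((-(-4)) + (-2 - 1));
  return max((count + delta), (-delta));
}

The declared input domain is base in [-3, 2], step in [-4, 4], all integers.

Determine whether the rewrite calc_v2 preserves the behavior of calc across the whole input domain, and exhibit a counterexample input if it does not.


This is a faithful refactor — local variable names differ, but the computed results match everywhere.
One worked example (base=-2, step=4) — calc: delta := 4 | count := 8 | (((1 / (count - -4)) - (base / (step - 2))) == abs(-2)): false | step := 0 | ((((delta + step) * (count - delta)) >= (delta + 7)) && ((delta - 5) >= (-count))): true | count := 0 | count := 1 | result 5; calc_v2: delta := 4 | shift := 8 | (((1 / (shift - -4)) - (base / (step - 2))) == abs(-2)): false | step := 0 | ((((delta + step) * (shift - delta)) >= (delta + 7)) && ((delta - 5) >= (-shift))): true | shift := 0 | shift := 1 | result 5; agreement on 5.
Sweeping the whole domain (54 inputs) finds no disagreement.
verdict: equivalent


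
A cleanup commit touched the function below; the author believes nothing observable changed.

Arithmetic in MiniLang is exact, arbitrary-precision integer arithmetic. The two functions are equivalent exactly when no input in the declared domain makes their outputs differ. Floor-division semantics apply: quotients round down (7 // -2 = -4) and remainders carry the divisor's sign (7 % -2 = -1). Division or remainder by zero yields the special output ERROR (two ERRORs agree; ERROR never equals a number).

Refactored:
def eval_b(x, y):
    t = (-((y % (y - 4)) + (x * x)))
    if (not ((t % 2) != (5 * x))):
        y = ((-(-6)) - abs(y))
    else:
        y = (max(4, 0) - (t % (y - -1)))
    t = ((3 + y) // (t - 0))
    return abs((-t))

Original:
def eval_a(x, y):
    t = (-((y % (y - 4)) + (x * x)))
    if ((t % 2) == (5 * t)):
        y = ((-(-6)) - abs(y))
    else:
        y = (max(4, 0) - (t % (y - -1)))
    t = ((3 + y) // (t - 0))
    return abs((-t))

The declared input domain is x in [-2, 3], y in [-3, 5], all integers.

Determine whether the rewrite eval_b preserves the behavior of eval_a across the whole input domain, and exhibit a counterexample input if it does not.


Not equivalent: x=0, y=1 separates them (3 vs 4).
eval_a: t := 2 | ((t % 2) == (5 * t)): false | y := 4 | t := 3 | result 3
eval_b: t := 2 | (not ((t % 2) != (5 * x))): true | y := 5 | t := 4 | result 4
verdict: not equivalent; witness: x=0, y=1


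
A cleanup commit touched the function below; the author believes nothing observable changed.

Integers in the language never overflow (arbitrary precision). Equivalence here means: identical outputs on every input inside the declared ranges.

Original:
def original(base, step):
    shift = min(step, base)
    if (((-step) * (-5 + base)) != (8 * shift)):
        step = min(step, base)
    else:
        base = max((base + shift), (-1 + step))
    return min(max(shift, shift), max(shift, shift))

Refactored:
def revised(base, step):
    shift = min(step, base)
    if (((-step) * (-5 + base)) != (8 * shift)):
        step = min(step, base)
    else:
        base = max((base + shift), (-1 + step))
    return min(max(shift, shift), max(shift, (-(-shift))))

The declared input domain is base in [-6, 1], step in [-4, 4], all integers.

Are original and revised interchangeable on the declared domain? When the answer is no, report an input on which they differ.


Reading the diff, among the changes: same computation, different form.
Tracing base=1, step=-1: original: shift becomes -1; next (((-step) * (-5 + base)) != (8 * shift)) evaluates to true; next step becomes -1; next final value -1 | revised: shift becomes -1; next (((-step) * (-5 + base)) != (8 * shift)) evaluates to true; next step becomes -1; next final value -1 — matching result -1.
Across all 72 domain points the two functions coincide.
verdict: equivalent


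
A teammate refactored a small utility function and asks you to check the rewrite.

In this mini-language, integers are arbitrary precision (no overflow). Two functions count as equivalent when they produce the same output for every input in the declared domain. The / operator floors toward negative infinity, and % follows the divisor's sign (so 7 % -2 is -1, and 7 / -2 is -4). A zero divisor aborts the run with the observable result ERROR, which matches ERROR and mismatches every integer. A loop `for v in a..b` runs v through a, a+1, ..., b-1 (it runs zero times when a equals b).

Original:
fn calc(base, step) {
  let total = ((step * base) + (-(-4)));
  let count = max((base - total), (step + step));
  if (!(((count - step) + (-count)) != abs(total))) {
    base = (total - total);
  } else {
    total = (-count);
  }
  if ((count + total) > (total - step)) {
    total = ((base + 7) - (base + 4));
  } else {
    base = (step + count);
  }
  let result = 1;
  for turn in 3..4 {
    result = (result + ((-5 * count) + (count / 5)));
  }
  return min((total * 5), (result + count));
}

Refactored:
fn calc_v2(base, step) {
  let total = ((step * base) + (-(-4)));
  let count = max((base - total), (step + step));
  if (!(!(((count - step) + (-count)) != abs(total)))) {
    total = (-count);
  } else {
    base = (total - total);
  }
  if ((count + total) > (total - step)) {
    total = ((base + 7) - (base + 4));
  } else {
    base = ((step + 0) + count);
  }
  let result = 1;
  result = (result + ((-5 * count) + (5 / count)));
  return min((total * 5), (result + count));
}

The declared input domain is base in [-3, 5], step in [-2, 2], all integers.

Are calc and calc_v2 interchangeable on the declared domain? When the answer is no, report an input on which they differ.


Try base=-3, step=-2.
calc: total=10, then count=-4, then (!(((count - step) + (-count)) != abs(total))) is false, then total=4, then ((count + total) > (total - step)) is false, then base=-6, then result=1, then (turn=3), then result=20, then returns 16
calc_v2: total=10, then count=-4, then (!(!(((count - step) + (-count)) != abs(total)))) is true, then total=4, then ((count + total) > (total - step)) is false, then base=-6, then result=1, then result=19, then returns 15
16 != 15, so the rewrite changes behavior.
verdict: not equivalent; witness: base=-3, step=-2


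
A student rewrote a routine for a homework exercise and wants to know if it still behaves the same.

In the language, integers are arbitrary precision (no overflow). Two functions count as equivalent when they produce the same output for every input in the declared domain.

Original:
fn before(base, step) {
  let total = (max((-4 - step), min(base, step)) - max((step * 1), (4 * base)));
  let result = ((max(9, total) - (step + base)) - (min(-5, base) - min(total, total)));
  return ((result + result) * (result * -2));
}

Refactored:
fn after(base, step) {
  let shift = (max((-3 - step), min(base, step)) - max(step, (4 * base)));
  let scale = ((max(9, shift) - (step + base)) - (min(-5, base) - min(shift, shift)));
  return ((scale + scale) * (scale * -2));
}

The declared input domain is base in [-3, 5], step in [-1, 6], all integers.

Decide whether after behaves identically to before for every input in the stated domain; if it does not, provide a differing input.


Try base=-3, step=-1.
before: total=-2, then result=16, then returns -1024
after: shift=-1, then scale=17, then returns -1156
-1024 against -1156: the behavior changed.
verdict: not equivalent; witness: base=-3, step=-1


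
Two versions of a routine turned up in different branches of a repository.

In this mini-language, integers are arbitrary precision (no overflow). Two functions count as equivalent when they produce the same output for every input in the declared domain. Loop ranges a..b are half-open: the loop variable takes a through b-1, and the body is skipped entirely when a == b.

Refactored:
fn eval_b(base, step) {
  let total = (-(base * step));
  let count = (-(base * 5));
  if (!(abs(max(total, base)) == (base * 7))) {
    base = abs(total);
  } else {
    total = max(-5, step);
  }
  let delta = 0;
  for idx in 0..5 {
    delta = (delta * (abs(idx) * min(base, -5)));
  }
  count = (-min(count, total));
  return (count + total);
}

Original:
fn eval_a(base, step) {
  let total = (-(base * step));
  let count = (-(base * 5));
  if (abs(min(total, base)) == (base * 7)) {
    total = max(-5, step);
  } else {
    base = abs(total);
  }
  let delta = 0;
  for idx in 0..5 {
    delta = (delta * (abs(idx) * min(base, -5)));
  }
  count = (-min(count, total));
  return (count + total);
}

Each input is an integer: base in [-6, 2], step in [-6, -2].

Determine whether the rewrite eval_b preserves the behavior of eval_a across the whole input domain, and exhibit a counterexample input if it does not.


The suspicious edit (`min(total, base)` became `max(total, base)`) never changes the result for any input inside the declared domain.
Spot check at base=1, step=-3 — eval_a: total becomes 3; next count becomes -5; next (abs(min(total, base)) == (base * 7)) evaluates to false; next base becomes 3; next delta becomes 0; next at idx=0:; next delta becomes 0; next at idx=1:; next delta becomes 0; next at idx=2:; next delta becomes 0; next at idx=3:; next delta becomes 0; next at idx=4:; next delta becomes 0; next count becomes 5; next final value 8. eval_b: total becomes 3; next count becomes -5; next (!(abs(max(total, base)) == (base * 7))) evaluates to true; next base becomes 3; next delta becomes 0; next at idx=0:; next delta becomes 0; next at idx=1:; next delta becomes 0; next at idx=2:; next delta becomes 0; next at idx=3:; next delta becomes 0; next at idx=4:; next delta becomes 0; next count becomes 5; next final value 8. Both give 8.
Sweeping the whole domain (45 inputs) finds no disagreement.
verdict: equivalent


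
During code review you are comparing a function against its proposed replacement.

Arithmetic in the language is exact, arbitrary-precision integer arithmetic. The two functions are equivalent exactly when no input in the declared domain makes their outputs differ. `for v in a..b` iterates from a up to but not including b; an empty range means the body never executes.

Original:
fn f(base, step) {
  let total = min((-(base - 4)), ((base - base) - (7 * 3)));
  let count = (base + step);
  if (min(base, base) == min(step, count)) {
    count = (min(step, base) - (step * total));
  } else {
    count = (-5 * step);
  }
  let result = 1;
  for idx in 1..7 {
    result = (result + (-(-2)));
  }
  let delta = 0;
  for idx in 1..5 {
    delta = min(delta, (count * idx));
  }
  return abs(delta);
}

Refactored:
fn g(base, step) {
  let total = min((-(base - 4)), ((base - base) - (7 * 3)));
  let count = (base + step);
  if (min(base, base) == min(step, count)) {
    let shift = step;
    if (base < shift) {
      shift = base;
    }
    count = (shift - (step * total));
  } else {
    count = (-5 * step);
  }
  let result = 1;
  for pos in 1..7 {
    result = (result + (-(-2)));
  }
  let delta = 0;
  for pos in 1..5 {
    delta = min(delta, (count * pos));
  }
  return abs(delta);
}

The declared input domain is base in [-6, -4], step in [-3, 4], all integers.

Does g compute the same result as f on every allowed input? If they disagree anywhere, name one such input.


The two are interchangeable: local variable names differ, comparison usage differs, statement counts differ, branching structure differs, min/max/abs usage differs, and every declared input agrees.
Tracing base=-5, step=0: f: total=-21, then count=-5, then (min(base, base) == min(step, count)) is true, then count=-5, then result=1, then (idx=1), then result=3, then (idx=2), then result=5, then (idx=3), then result=7, then (idx=4), then result=9, then (idx=5), then result=11, then (idx=6), then result=13, then delta=0, then (idx=1), then delta=-5, then (idx=2), then delta=-10, then (idx=3), then delta=-15, then (idx=4), then delta=-20, then returns 20 | g: total=-21, then count=-5, then (min(base, base) == min(step, count)) is true, then shift=0, then (base < shift) is true, then shift=-5, then count=-5, then result=1, then (pos=1), then result=3, then (pos=2), then result=5, then (pos=3), then result=7, then (pos=4), then result=9, then (pos=5), then result=11, then (pos=6), then result=13, then delta=0, then (pos=1), then delta=-5, then (pos=2), then delta=-10, then (pos=3), then delta=-15, then (pos=4), then delta=-20, then returns 20 — matching result 20.
Across all 24 domain points the two functions coincide.
verdict: equivalent
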